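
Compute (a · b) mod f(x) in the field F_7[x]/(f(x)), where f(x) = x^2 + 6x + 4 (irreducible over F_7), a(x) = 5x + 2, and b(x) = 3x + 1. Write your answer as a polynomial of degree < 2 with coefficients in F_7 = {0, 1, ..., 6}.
a · b ≡ 5x + 5 (mod f(x))

Multiply in F_7[x]: a(x)·b(x) = (5x + 2)·(3x + 1) = x^2 + 4x + 2. This has degree ≥ 2, so divide by f(x) over F_7: x^2 + 4x + 2 = (1)·(x^2 + 6x + 4) + (5x + 5). Hence a·b ≡ 5x + 5 (mod f). (F_7[x]/(f) is a field with 7^2 = 49 elements since f is irreducible of degree 2.)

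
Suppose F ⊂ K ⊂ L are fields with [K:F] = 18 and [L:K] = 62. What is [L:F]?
[L:F] = 1116

The tower law says that for any tower of field extensions F ⊂ K ⊂ L with finite degrees, [L:F] = [L:K] · [K:F]. Here this gives [L:F] = 62 · 18 = 1116.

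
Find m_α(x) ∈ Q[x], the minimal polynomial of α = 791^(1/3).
m_α(x) = x^3 - 791

α satisfies α^3 = 791, so x^3 - 791 annihilates α. By the rational root test, a rational root p/q (in lowest terms) of x^3 - 791 would satisfy p^3 = 791 q^3, forcing q = 1 and p^3 = 791; but 791 is not a perfect cube, contradiction. A monic cubic over Q with no rational root is irreducible (any nontrivial factorization would include a linear factor). Hence x^3 - 791 is the minimal polynomial of α, and in particular [Q(α):Q] = 3.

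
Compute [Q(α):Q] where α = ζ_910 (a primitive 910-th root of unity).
[Q(α):Q] = 288

The minimal polynomial of ζ_910 over Q is the 910-th cyclotomic polynomial Φ_910(x), which is irreducible over Q and has degree φ(910) = 288. Hence [Q(α):Q] = φ(910) = 288.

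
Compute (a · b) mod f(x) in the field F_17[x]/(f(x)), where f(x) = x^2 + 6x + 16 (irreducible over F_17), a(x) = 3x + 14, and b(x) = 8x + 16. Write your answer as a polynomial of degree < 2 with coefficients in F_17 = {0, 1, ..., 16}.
a · b ≡ 16x + 10 (mod f(x))

Multiply in F_17[x]: a(x)·b(x) = (3x + 14)·(8x + 16) = 7x^2 + 7x + 3. This has degree ≥ 2, so divide by f(x) over F_17: 7x^2 + 7x + 3 = (7)·(x^2 + 6x + 16) + (16x + 10). Hence a·b ≡ 16x + 10 (mod f). (F_17[x]/(f) is a field with 17^2 = 289 elements since f is irreducible of degree 2.)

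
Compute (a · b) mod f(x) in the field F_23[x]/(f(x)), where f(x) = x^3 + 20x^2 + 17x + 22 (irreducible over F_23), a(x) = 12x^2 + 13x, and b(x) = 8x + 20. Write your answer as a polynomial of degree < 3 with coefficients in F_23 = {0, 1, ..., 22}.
a · b ≡ 11x^2 + 8x + 4 (mod f(x))

Multiply in F_23[x]: a(x)·b(x) = (12x^2 + 13x)·(8x + 20) = 4x^3 + 22x^2 + 7x. This has degree ≥ 3, so divide by f(x) over F_23: 4x^3 + 22x^2 + 7x = (4)·(x^3 + 20x^2 + 17x + 22) + (11x^2 + 8x + 4). Hence a·b ≡ 11x^2 + 8x + 4 (mod f). (F_23[x]/(f) is a field with 23^3 = 12167 elements since f is irreducible of degree 3.)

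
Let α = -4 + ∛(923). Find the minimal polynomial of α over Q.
m_α(x) = x^3 + 12x^2 + 48x - 859

Set β = α + 4 = ∛(923), so β^3 = 923. Then (α + 4)^3 - 923 = 0, i.e. α is a root of g(x) = (x + 4)^3 - 923 = x^3 + 12x^2 + 48x - 859. Since g(x) = h(x + 4) where h(x) = x^3 - 923, and h is irreducible over Q (because 923 is not a perfect cube, so h has no rational root, and a monic cubic with no rational root is irreducible), g is also irreducible (irreducibility is preserved under the substitution x → x + 4). Hence m_α(x) = x^3 + 12x^2 + 48x - 859.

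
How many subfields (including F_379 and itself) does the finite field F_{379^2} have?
F_{379^2} has 2 subfields

The subfields of F_{p^n} are exactly the fields F_{p^d} for d | n (each is the fixed field of the unique index-d subgroup of Gal(F_{p^n}/F_p) ≅ Z/nZ). The divisors of n = 2 are {1, 2}, giving 2 subfields: F_{379^1}, F_{379^2}.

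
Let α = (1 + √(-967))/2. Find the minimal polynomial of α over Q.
m_α(x) = x^2 - x + 242

From 2α - 1 = √(-967), squaring gives (2α - 1)^2 = -967, i.e. 4α^2 - 4α + 1 = -967, so α^2 - α + (1 + 967)/4 = 0. Since -967 ≡ 1 (mod 4), (1 + 967)/4 = 242 ∈ Z. The polynomial x^2 - x + 242 has discriminant 1 - 4·(242) = -967, which is not a perfect square in Q (d = -967 is squarefree and ≠ 1), so x^2 - x + 242 is irreducible over Q. It is the minimal polynomial of α.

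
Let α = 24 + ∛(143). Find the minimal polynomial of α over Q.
m_α(x) = x^3 - 72x^2 + 1728x - 13967

Set β = α - 24 = ∛(143), so β^3 = 143. Then (α - 24)^3 - 143 = 0, i.e. α is a root of g(x) = (x - 24)^3 - 143 = x^3 - 72x^2 + 1728x - 13967. Since g(x) = h(x - 24) where h(x) = x^3 - 143, and h is irreducible over Q (because 143 is not a perfect cube, so h has no rational root, and a monic cubic with no rational root is irreducible), g is also irreducible (irreducibility is preserved under the substitution x → x - 24). Hence m_α(x) = x^3 - 72x^2 + 1728x - 13967.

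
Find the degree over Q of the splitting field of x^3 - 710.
[K : Q] = 6

The roots of x^3 - 710 are ∛710, ω∛710, ω^2∛710 where ω = e^(2πi/3) is a primitive cube root of unity, so K = Q(∛710, ω). Now [Q(∛710):Q] = 3 (since 710 is not a perfect cube, x^3 - 710 is irreducible) and [Q(ω):Q] = 2. Both 2 and 3 divide [K:Q], and [K:Q] ≤ 3·2 = 6, so [K:Q] = 6. (Equivalently: Q(∛710) ⊂ R but ω ∉ R, so [K : Q(∛710)] = 2.)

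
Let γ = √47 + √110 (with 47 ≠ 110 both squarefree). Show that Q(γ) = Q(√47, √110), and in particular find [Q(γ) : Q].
[Q(γ) : Q] = 4 (equivalently, Q(γ) = Q(√47, √110))

Obviously Q(γ) ⊆ Q(√47, √110), and [Q(√47, √110):Q] = 4 (since 47, 110 are distinct squarefree integers > 1 with 5170 not a perfect square). To show equality we compute the minimal polynomial of γ. From γ = √47 + √110: γ^2 = 47 + 2√(5170) + 110 = 157 + 2√(5170), so γ^2 - 157 = 2√(5170); squaring, (γ^2 - 157)^2 = 4·5170, i.e. γ^4 - 314γ^2 + 24649 - 20680 = 0, i.e. γ^4 - 314γ^2 + 3969 = 0. So γ is a root of x^4 - 314x^2 + 3969. This polynomial is irreducible over Q: it has no rational root (each ±√47 ± √110 is irrational), and any factorization into two quadratics over Q would force √(5170) ∈ Q (pairing opposite roots) or √47, √110 ∈ Q (other pairings), all impossible. Hence [Q(γ):Q] = 4 = [Q(√47, √110):Q], so Q(γ) = Q(√47, √110).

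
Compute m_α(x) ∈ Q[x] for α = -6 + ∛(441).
m_α(x) = x^3 + 18x^2 + 108x - 225

Set β = α + 6 = ∛(441), so β^3 = 441. Then (α + 6)^3 - 441 = 0, i.e. α is a root of g(x) = (x + 6)^3 - 441 = x^3 + 18x^2 + 108x - 225. Since g(x) = h(x + 6) where h(x) = x^3 - 441, and h is irreducible over Q (because 441 is not a perfect cube, so h has no rational root, and a monic cubic with no rational root is irreducible), g is also irreducible (irreducibility is preserved under the substitution x → x + 6). Hence m_α(x) = x^3 + 18x^2 + 108x - 225.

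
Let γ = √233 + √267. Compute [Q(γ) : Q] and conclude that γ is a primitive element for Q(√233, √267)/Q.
[Q(γ) : Q] = 4 (equivalently, Q(γ) = Q(√233, √267))

Obviously Q(γ) ⊆ Q(√233, √267), and [Q(√233, √267):Q] = 4 (since 233, 267 are distinct squarefree integers > 1 with 62211 not a perfect square). To show equality we compute the minimal polynomial of γ. From γ = √233 + √267: γ^2 = 233 + 2√(62211) + 267 = 500 + 2√(62211), so γ^2 - 500 = 2√(62211); squaring, (γ^2 - 500)^2 = 4·62211, i.e. γ^4 - 1000γ^2 + 250000 - 248844 = 0, i.e. γ^4 - 1000γ^2 + 1156 = 0. So γ is a root of x^4 - 1000x^2 + 1156. This polynomial is irreducible over Q: it has no rational root (each ±√233 ± √267 is irrational), and any factorization into two quadratics over Q would force √(62211) ∈ Q (pairing opposite roots) or √233, √267 ∈ Q (other pairings), all impossible. Hence [Q(γ):Q] = 4 = [Q(√233, √267):Q], so Q(γ) = Q(√233, √267).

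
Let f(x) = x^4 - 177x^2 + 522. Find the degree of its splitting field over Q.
[K : Q] = 4

Solving the quadratic in x^2: x^2 = (177 ± √(177^2 - 4·522))/2 = (177 ± √29241)/2 = (177 ± 171)/2, giving x^2 = 3 or x^2 = 174. So f(x) = (x^2 - 3)(x^2 - 174) and the roots of f are ±√3, ±√174. Hence the splitting field is K = Q(√3, √174). Since 3 and 174 are distinct squarefree integers > 1, their product 522 is not a perfect square, so √174 ∉ Q(√3). By the tower law [K:Q] = [Q(√3,√174):Q(√3)] · [Q(√3):Q] = 2 · 2 = 4.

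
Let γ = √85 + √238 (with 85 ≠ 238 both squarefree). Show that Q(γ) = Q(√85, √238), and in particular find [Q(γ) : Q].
[Q(γ) : Q] = 4 (equivalently, Q(γ) = Q(√85, √238))

Obviously Q(γ) ⊆ Q(√85, √238), and [Q(√85, √238):Q] = 4 (since 85, 238 are distinct squarefree integers > 1 with 20230 not a perfect square). To show equality we compute the minimal polynomial of γ. From γ = √85 + √238: γ^2 = 85 + 2√(20230) + 238 = 323 + 2√(20230), so γ^2 - 323 = 2√(20230); squaring, (γ^2 - 323)^2 = 4·20230, i.e. γ^4 - 646γ^2 + 104329 - 80920 = 0, i.e. γ^4 - 646γ^2 + 23409 = 0. So γ is a root of x^4 - 646x^2 + 23409. This polynomial is irreducible over Q: it has no rational root (each ±√85 ± √238 is irrational), and any factorization into two quadratics over Q would force √(20230) ∈ Q (pairing opposite roots) or √85, √238 ∈ Q (other pairings), all impossible. Hence [Q(γ):Q] = 4 = [Q(√85, √238):Q], so Q(γ) = Q(√85, √238).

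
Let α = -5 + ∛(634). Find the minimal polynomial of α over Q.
m_α(x) = x^3 + 15x^2 + 75x - 509

Set β = α + 5 = ∛(634), so β^3 = 634. Then (α + 5)^3 - 634 = 0, i.e. α is a root of g(x) = (x + 5)^3 - 634 = x^3 + 15x^2 + 75x - 509. Since g(x) = h(x + 5) where h(x) = x^3 - 634, and h is irreducible over Q (because 634 is not a perfect cube, so h has no rational root, and a monic cubic with no rational root is irreducible), g is also irreducible (irreducibility is preserved under the substitution x → x + 5). Hence m_α(x) = x^3 + 15x^2 + 75x - 509.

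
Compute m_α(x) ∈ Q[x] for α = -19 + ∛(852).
m_α(x) = x^3 + 57x^2 + 1083x + 6007

Set β = α + 19 = ∛(852), so β^3 = 852. Then (α + 19)^3 - 852 = 0, i.e. α is a root of g(x) = (x + 19)^3 - 852 = x^3 + 57x^2 + 1083x + 6007. Since g(x) = h(x + 19) where h(x) = x^3 - 852, and h is irreducible over Q (because 852 is not a perfect cube, so h has no rational root, and a monic cubic with no rational root is irreducible), g is also irreducible (irreducibility is preserved under the substitution x → x + 19). Hence m_α(x) = x^3 + 57x^2 + 1083x + 6007.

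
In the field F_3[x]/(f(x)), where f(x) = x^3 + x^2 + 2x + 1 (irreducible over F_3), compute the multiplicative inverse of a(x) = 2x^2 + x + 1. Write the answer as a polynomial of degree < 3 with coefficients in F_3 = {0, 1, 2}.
a(x)^(-1) ≡ 2x^2 + 2x (mod f(x))

Since f is irreducible over F_3, F_3[x]/(f) is a field and a(x) ≠ 0 has an inverse. Apply the extended Euclidean algorithm to f(x) and a(x) in F_3[x]: f(x) = (2x + 1)·a(x) + (2x);  a(x) = (x + 2)·(2x) + (1). The last nonzero remainder is the constant 1 = gcd(f, a) in F_3. Back-substituting through the division chain expresses 1 = s(x)·a(x) + t(x)·f(x) with s(x) ≡ 2x^2 + 2x (mod f), so a(x)^(-1) ≡ s(x) = 2x^2 + 2x (mod f). Check: (2x^2 + x + 1)·(2x^2 + 2x) = x^4 + x^2 + 2x ≡ 1 (mod x^3 + x^2 + 2x + 1).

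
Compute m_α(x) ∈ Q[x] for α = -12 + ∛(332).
m_α(x) = x^3 + 36x^2 + 432x + 1396

Set β = α + 12 = ∛(332), so β^3 = 332. Then (α + 12)^3 - 332 = 0, i.e. α is a root of g(x) = (x + 12)^3 - 332 = x^3 + 36x^2 + 432x + 1396. Since g(x) = h(x + 12) where h(x) = x^3 - 332, and h is irreducible over Q (because 332 is not a perfect cube, so h has no rational root, and a monic cubic with no rational root is irreducible), g is also irreducible (irreducibility is preserved under the substitution x → x + 12). Hence m_α(x) = x^3 + 36x^2 + 432x + 1396.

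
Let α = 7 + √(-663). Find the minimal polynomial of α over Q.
m_α(x) = x^2 - 14x + 712

From α - 7 = √(-663), squaring gives (α - 7)^2 = -663, i.e. α^2 - 14α + 49 = -663, so α^2 - 14α + 712 = 0. The discriminant of x^2 - 14x + 712 is (-14)^2 - 4·(712) = 196 - 2848 = -2652, and 4·(-663) is not a perfect square in Q since -663 is squarefree and ≠ 1. Hence x^2 - 14x + 712 is irreducible over Q and is the minimal polynomial of α.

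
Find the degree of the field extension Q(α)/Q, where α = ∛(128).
[Q(α):Q] = 3

The minimal polynomial of α is x^3 - 128, irreducible over Q since 128 is not a perfect cube (so x^3 - 128 has no rational root). Hence [Q(α):Q] = deg(m_α) = 3.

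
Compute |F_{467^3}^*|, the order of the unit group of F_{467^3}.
|F_{467^3}^*| = 101847562

F_{467^3} has 467^3 = 101847563 elements; its multiplicative group consists of all nonzero elements, so |F_{467^3}^*| = 101847563 - 1 = 101847562. (It is cyclic since any finite subgroup of the multiplicative group of a field is cyclic.)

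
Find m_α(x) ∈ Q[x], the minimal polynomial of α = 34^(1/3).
m_α(x) = x^3 - 34

α satisfies α^3 = 34, so x^3 - 34 annihilates α. By the rational root test, a rational root p/q (in lowest terms) of x^3 - 34 would satisfy p^3 = 34 q^3, forcing q = 1 and p^3 = 34; but 34 is not a perfect cube, contradiction. A monic cubic over Q with no rational root is irreducible (any nontrivial factorization would include a linear factor). Hence x^3 - 34 is the minimal polynomial of α, and in particular [Q(α):Q] = 3.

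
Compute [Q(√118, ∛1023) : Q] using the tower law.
[Q(√118, ∛1023) : Q] = 6

Let L = Q(√118, ∛1023). Since Q(√118) ⊂ L and [Q(√118):Q] = 2, the tower law gives 2 | [L:Q]. Likewise Q(∛1023) ⊂ L with [Q(∛1023):Q] = 3 (because 1023 is not a perfect cube), so 3 | [L:Q]. As gcd(2,3) = 1, [L:Q] is divisible by 6. Conversely L is generated over Q by √118 and ∛1023, so [L:Q] ≤ 2·3 = 6. Therefore [Q(√118, ∛1023) : Q] = 6.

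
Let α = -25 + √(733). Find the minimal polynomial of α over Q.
m_α(x) = x^2 + 50x - 108

From α + 25 = √(733), squaring gives (α + 25)^2 = 733, i.e. α^2 + 50α + 625 = 733, so α^2 + 50α - 108 = 0. The discriminant of x^2 + 50x - 108 is (50)^2 - 4·(-108) = 2500 + 432 = 2932, and 4·(733) is not a perfect square in Q since 733 is squarefree and ≠ 1. Hence x^2 + 50x - 108 is irreducible over Q and is the minimal polynomial of α.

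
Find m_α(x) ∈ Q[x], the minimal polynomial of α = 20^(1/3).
m_α(x) = x^3 - 20

α satisfies α^3 = 20, so x^3 - 20 annihilates α. By the rational root test, a rational root p/q (in lowest terms) of x^3 - 20 would satisfy p^3 = 20 q^3, forcing q = 1 and p^3 = 20; but 20 is not a perfect cube, contradiction. A monic cubic over Q with no rational root is irreducible (any nontrivial factorization would include a linear factor). Hence x^3 - 20 is the minimal polynomial of α, and in particular [Q(α):Q] = 3.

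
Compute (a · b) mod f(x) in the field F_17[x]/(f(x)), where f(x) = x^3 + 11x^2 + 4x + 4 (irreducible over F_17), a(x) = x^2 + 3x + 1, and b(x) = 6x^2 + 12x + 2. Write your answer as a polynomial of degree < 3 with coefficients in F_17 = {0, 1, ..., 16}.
a · b ≡ 8x^2 + 2x + 10 (mod f(x))

Multiply in F_17[x]: a(x)·b(x) = (x^2 + 3x + 1)·(6x^2 + 12x + 2) = 6x^4 + 13x^3 + 10x^2 + x + 2. This has degree ≥ 3, so divide by f(x) over F_17: 6x^4 + 13x^3 + 10x^2 + x + 2 = (6x + 15)·(x^3 + 11x^2 + 4x + 4) + (8x^2 + 2x + 10). Hence a·b ≡ 8x^2 + 2x + 10 (mod f). (F_17[x]/(f) is a field with 17^3 = 4913 elements since f is irreducible of degree 3.)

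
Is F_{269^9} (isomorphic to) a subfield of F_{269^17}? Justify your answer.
No: F_{269^9} is not a subfield of F_{269^17}

F_{p^m} embeds in F_{p^n} iff m | n. Here 9 ∤ 17 (since 17 = 1·9 + 8 with remainder 8 ≠ 0), so F_{269^9} is not a subfield of F_{269^17}. Equivalently: if it were, the tower law would give 9 = [F_{269^9}:F_269] dividing [F_{269^17}:F_269] = 17, contradiction.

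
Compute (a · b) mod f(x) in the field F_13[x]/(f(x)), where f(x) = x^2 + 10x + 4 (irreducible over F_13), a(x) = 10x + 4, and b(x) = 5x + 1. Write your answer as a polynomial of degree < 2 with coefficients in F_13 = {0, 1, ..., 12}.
a · b ≡ 11x + 12 (mod f(x))

Multiply in F_13[x]: a(x)·b(x) = (10x + 4)·(5x + 1) = 11x^2 + 4x + 4. This has degree ≥ 2, so divide by f(x) over F_13: 11x^2 + 4x + 4 = (11)·(x^2 + 10x + 4) + (11x + 12). Hence a·b ≡ 11x + 12 (mod f). (F_13[x]/(f) is a field with 13^2 = 169 elements since f is irreducible of degree 2.)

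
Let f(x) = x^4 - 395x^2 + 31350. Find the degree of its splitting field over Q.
[K : Q] = 4

Solving the quadratic in x^2: x^2 = (395 ± √(395^2 - 4·31350))/2 = (395 ± √30625)/2 = (395 ± 175)/2, giving x^2 = 110 or x^2 = 285. So f(x) = (x^2 - 110)(x^2 - 285) and the roots of f are ±√110, ±√285. Hence the splitting field is K = Q(√110, √285). Since 110 and 285 are distinct squarefree integers > 1, their product 31350 is not a perfect square, so √285 ∉ Q(√110). By the tower law [K:Q] = [Q(√110,√285):Q(√110)] · [Q(√110):Q] = 2 · 2 = 4.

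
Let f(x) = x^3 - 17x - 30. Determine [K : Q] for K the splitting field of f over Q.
[K : Q] = 6

By the rational root test, any rational root of the monic integer polynomial f(x) = x^3 - 17x - 30 must be an integer dividing the constant term -30, i.e. one of ±{1, 2, 3, 5, 6, 10, 15, 30}. Evaluating: f(1) = -46, f(-1) = -14, f(2) = -56, f(-2) = -4, f(3) = -54, f(-3) = -6, f(5) = 10, f(-5) = -70, f(6) = 84, f(-6) = -144, f(10) = 800, f(-10) = -860, f(15) = 3090, f(-15) = -3150, f(30) = 26460, f(-30) = -26520; none is 0, so f has no rational root and is therefore irreducible over Q (a cubic with no linear factor over a field is irreducible). For an irreducible cubic, the Galois group is A_3 or S_3 according as the discriminant disc(f) = -4a^3 - 27b^2 = -4·(-17)^3 - 27·(-30)^2 = -4648 is or is not a square in Q. Here disc(f) = -4648 is not a perfect square in Q, so the Galois group of f over Q is not contained in A_3 and must be all of S_3. The splitting field has degree |S_3| = 6 over Q, so [K : Q] = 6.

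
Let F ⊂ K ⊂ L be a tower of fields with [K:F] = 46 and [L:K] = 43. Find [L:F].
[L:F] = 1978

The tower law says that for any tower of field extensions F ⊂ K ⊂ L with finite degrees, [L:F] = [L:K] · [K:F]. Here this gives [L:F] = 43 · 46 = 1978.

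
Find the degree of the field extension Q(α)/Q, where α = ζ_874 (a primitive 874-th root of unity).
[Q(α):Q] = 396

The minimal polynomial of ζ_874 over Q is the 874-th cyclotomic polynomial Φ_874(x), which is irreducible over Q and has degree φ(874) = 396. Hence [Q(α):Q] = φ(874) = 396.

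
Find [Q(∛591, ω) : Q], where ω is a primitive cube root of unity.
[Q(∛591, ω) : Q] = 6

[Q(∛591):Q] = 3 (min poly x^3 - 591, irreducible since 591 is not a perfect cube). [Q(ω):Q] = 2 (min poly x^2 + x + 1). Since Q(∛591) ⊂ R and ω ∉ R, we have ω ∉ Q(∛591), so x^2 + x + 1 remains irreducible over Q(∛591) and [Q(∛591, ω) : Q(∛591)] = 2. By the tower law, [Q(∛591, ω) : Q] = 3 · 2 = 6. (In fact Q(∛591, ω) is the splitting field of x^3 - 591 over Q.)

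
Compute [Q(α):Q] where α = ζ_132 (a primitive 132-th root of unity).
[Q(α):Q] = 40

The minimal polynomial of ζ_132 over Q is the 132-th cyclotomic polynomial Φ_132(x), which is irreducible over Q and has degree φ(132) = 40. Hence [Q(α):Q] = φ(132) = 40.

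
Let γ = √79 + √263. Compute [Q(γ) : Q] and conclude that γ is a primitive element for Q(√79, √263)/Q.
[Q(γ) : Q] = 4 (equivalently, Q(γ) = Q(√79, √263))

Obviously Q(γ) ⊆ Q(√79, √263), and [Q(√79, √263):Q] = 4 (since 79, 263 are distinct squarefree integers > 1 with 20777 not a perfect square). To show equality we compute the minimal polynomial of γ. From γ = √79 + √263: γ^2 = 79 + 2√(20777) + 263 = 342 + 2√(20777), so γ^2 - 342 = 2√(20777); squaring, (γ^2 - 342)^2 = 4·20777, i.e. γ^4 - 684γ^2 + 116964 - 83108 = 0, i.e. γ^4 - 684γ^2 + 33856 = 0. So γ is a root of x^4 - 684x^2 + 33856. This polynomial is irreducible over Q: it has no rational root (each ±√79 ± √263 is irrational), and any factorization into two quadratics over Q would force √(20777) ∈ Q (pairing opposite roots) or √79, √263 ∈ Q (other pairings), all impossible. Hence [Q(γ):Q] = 4 = [Q(√79, √263):Q], so Q(γ) = Q(√79, √263).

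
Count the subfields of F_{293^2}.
F_{293^2} has 2 subfields

The subfields of F_{p^n} are exactly the fields F_{p^d} for d | n (each is the fixed field of the unique index-d subgroup of Gal(F_{p^n}/F_p) ≅ Z/nZ). The divisors of n = 2 are {1, 2}, giving 2 subfields: F_{293^1}, F_{293^2}.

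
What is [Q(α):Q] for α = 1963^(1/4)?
[Q(α):Q] = 4

α is a root of x^4 - 1963. By Eisenstein's criterion at the prime p = 13 (which divides the constant term 1963 but p^2 = 169 does not, since 1963 is squarefree), x^4 - 1963 is irreducible over Q. Hence [Q(α):Q] = 4.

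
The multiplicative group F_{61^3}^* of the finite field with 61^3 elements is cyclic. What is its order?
|F_{61^3}^*| = 226980

F_{61^3} has 61^3 = 226981 elements; its multiplicative group consists of all nonzero elements, so |F_{61^3}^*| = 226981 - 1 = 226980. (It is cyclic since any finite subgroup of the multiplicative group of a field is cyclic.)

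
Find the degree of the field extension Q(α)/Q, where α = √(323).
[Q(α):Q] = 2

[Q(α):Q] equals the degree of the minimal polynomial of α. Here α^2 = 323 and x^2 - 323 is irreducible (d = 323 is squarefree, ≠ 1, hence not a square), so deg(m_α) = 2. Thus [Q(α):Q] = 2.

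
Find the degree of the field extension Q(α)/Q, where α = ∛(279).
[Q(α):Q] = 3

The minimal polynomial of α is x^3 - 279, irreducible over Q since 279 is not a perfect cube (so x^3 - 279 has no rational root). Hence [Q(α):Q] = deg(m_α) = 3.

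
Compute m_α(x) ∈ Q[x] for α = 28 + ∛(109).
m_α(x) = x^3 - 84x^2 + 2352x - 22061

Set β = α - 28 = ∛(109), so β^3 = 109. Then (α - 28)^3 - 109 = 0, i.e. α is a root of g(x) = (x - 28)^3 - 109 = x^3 - 84x^2 + 2352x - 22061. Since g(x) = h(x - 28) where h(x) = x^3 - 109, and h is irreducible over Q (because 109 is not a perfect cube, so h has no rational root, and a monic cubic with no rational root is irreducible), g is also irreducible (irreducibility is preserved under the substitution x → x - 28). Hence m_α(x) = x^3 - 84x^2 + 2352x - 22061.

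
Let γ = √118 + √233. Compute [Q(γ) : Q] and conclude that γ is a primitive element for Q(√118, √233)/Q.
[Q(γ) : Q] = 4 (equivalently, Q(γ) = Q(√118, √233))

Obviously Q(γ) ⊆ Q(√118, √233), and [Q(√118, √233):Q] = 4 (since 118, 233 are distinct squarefree integers > 1 with 27494 not a perfect square). To show equality we compute the minimal polynomial of γ. From γ = √118 + √233: γ^2 = 118 + 2√(27494) + 233 = 351 + 2√(27494), so γ^2 - 351 = 2√(27494); squaring, (γ^2 - 351)^2 = 4·27494, i.e. γ^4 - 702γ^2 + 123201 - 109976 = 0, i.e. γ^4 - 702γ^2 + 13225 = 0. So γ is a root of x^4 - 702x^2 + 13225. This polynomial is irreducible over Q: it has no rational root (each ±√118 ± √233 is irrational), and any factorization into two quadratics over Q would force √(27494) ∈ Q (pairing opposite roots) or √118, √233 ∈ Q (other pairings), all impossible. Hence [Q(γ):Q] = 4 = [Q(√118, √233):Q], so Q(γ) = Q(√118, √233).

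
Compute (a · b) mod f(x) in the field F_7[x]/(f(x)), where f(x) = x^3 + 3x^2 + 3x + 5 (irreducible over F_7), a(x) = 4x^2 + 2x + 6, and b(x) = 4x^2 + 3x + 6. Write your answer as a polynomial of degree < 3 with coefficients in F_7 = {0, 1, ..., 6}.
a · b ≡ 6x^2 + 6x + 1 (mod f(x))

Multiply in F_7[x]: a(x)·b(x) = (4x^2 + 2x + 6)·(4x^2 + 3x + 6) = 2x^4 + 6x^3 + 5x^2 + 2x + 1. This has degree ≥ 3, so divide by f(x) over F_7: 2x^4 + 6x^3 + 5x^2 + 2x + 1 = (2x)·(x^3 + 3x^2 + 3x + 5) + (6x^2 + 6x + 1). Hence a·b ≡ 6x^2 + 6x + 1 (mod f). (F_7[x]/(f) is a field with 7^3 = 343 elements since f is irreducible of degree 3.)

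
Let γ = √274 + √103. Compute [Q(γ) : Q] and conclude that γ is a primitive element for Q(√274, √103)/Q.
[Q(γ) : Q] = 4 (equivalently, Q(γ) = Q(√274, √103))

Obviously Q(γ) ⊆ Q(√274, √103), and [Q(√274, √103):Q] = 4 (since 274, 103 are distinct squarefree integers > 1 with 28222 not a perfect square). To show equality we compute the minimal polynomial of γ. From γ = √274 + √103: γ^2 = 274 + 2√(28222) + 103 = 377 + 2√(28222), so γ^2 - 377 = 2√(28222); squaring, (γ^2 - 377)^2 = 4·28222, i.e. γ^4 - 754γ^2 + 142129 - 112888 = 0, i.e. γ^4 - 754γ^2 + 29241 = 0. So γ is a root of x^4 - 754x^2 + 29241. This polynomial is irreducible over Q: it has no rational root (each ±√274 ± √103 is irrational), and any factorization into two quadratics over Q would force √(28222) ∈ Q (pairing opposite roots) or √274, √103 ∈ Q (other pairings), all impossible. Hence [Q(γ):Q] = 4 = [Q(√274, √103):Q], so Q(γ) = Q(√274, √103).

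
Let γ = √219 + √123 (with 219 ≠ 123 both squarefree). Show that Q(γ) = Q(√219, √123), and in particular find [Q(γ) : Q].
[Q(γ) : Q] = 4 (equivalently, Q(γ) = Q(√219, √123))

Obviously Q(γ) ⊆ Q(√219, √123), and [Q(√219, √123):Q] = 4 (since 219, 123 are distinct squarefree integers > 1 with 26937 not a perfect square). To show equality we compute the minimal polynomial of γ. From γ = √219 + √123: γ^2 = 219 + 2√(26937) + 123 = 342 + 2√(26937), so γ^2 - 342 = 2√(26937); squaring, (γ^2 - 342)^2 = 4·26937, i.e. γ^4 - 684γ^2 + 116964 - 107748 = 0, i.e. γ^4 - 684γ^2 + 9216 = 0. So γ is a root of x^4 - 684x^2 + 9216. This polynomial is irreducible over Q: it has no rational root (each ±√219 ± √123 is irrational), and any factorization into two quadratics over Q would force √(26937) ∈ Q (pairing opposite roots) or √219, √123 ∈ Q (other pairings), all impossible. Hence [Q(γ):Q] = 4 = [Q(√219, √123):Q], so Q(γ) = Q(√219, √123).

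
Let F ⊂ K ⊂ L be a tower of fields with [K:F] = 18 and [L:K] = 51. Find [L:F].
[L:F] = 918

The tower law says that for any tower of field extensions F ⊂ K ⊂ L with finite degrees, [L:F] = [L:K] · [K:F]. Here this gives [L:F] = 51 · 18 = 918.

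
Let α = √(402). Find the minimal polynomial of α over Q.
m_α(x) = x^2 - 402

α satisfies α^2 - 402 = 0, so x^2 - 402 annihilates α. Since d = 402 is squarefree and ≠ 1, it is not a perfect square in Q, so x^2 - 402 has no rational root and is therefore irreducible over Q (a degree-2 polynomial over a field is irreducible iff it has no root). Hence m_α(x) = x^2 - 402.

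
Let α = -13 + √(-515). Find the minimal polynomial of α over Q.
m_α(x) = x^2 + 26x + 684

From α + 13 = √(-515), squaring gives (α + 13)^2 = -515, i.e. α^2 + 26α + 169 = -515, so α^2 + 26α + 684 = 0. The discriminant of x^2 + 26x + 684 is (26)^2 - 4·(684) = 676 - 2736 = -2060, and 4·(-515) is not a perfect square in Q since -515 is squarefree and ≠ 1. Hence x^2 + 26x + 684 is irreducible over Q and is the minimal polynomial of α.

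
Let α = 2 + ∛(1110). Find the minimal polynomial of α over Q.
m_α(x) = x^3 - 6x^2 + 12x - 1118

Set β = α - 2 = ∛(1110), so β^3 = 1110. Then (α - 2)^3 - 1110 = 0, i.e. α is a root of g(x) = (x - 2)^3 - 1110 = x^3 - 6x^2 + 12x - 1118. Since g(x) = h(x - 2) where h(x) = x^3 - 1110, and h is irreducible over Q (because 1110 is not a perfect cube, so h has no rational root, and a monic cubic with no rational root is irreducible), g is also irreducible (irreducibility is preserved under the substitution x → x - 2). Hence m_α(x) = x^3 - 6x^2 + 12x - 1118.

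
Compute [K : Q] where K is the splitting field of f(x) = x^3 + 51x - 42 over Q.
[K : Q] = 6

By the rational root test, any rational root of the monic integer polynomial f(x) = x^3 + 51x - 42 must be an integer dividing the constant term -42, i.e. one of ±{1, 2, 3, 6, 7, 14, 21, 42}. Evaluating: f(1) = 10, f(-1) = -94, f(2) = 68, f(-2) = -152, f(3) = 138, f(-3) = -222, f(6) = 480, f(-6) = -564, f(7) = 658, f(-7) = -742, f(14) = 3416, f(-14) = -3500, f(21) = 10290, f(-21) = -10374, f(42) = 76188, f(-42) = -76272; none is 0, so f has no rational root and is therefore irreducible over Q (a cubic with no linear factor over a field is irreducible). For an irreducible cubic, the Galois group is A_3 or S_3 according as the discriminant disc(f) = -4a^3 - 27b^2 = -4·(51)^3 - 27·(-42)^2 = -578232 is or is not a square in Q. Here disc(f) = -578232 is not a perfect square in Q, so the Galois group of f over Q is not contained in A_3 and must be all of S_3. The splitting field has degree |S_3| = 6 over Q, so [K : Q] = 6.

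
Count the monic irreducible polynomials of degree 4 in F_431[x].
There are 8626740840 monic irreducible polynomials of degree 4 over F_431

Each element of F_{431^4} that lies in no proper subfield is a root of exactly one monic irreducible of degree 4 over F_431, and each such polynomial has 4 distinct roots in F_{431^4}. By Möbius inversion the count is N_431(4) = (1/4) Σ_{d|4} μ(4/d) · 431^d = (1/4)(μ(4)·431^1 + μ(2)·431^2 + μ(1)·431^4) = 34506963360/4 = 8626740840.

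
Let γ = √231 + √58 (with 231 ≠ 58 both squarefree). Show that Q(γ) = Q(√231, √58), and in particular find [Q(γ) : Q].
[Q(γ) : Q] = 4 (equivalently, Q(γ) = Q(√231, √58))

Obviously Q(γ) ⊆ Q(√231, √58), and [Q(√231, √58):Q] = 4 (since 231, 58 are distinct squarefree integers > 1 with 13398 not a perfect square). To show equality we compute the minimal polynomial of γ. From γ = √231 + √58: γ^2 = 231 + 2√(13398) + 58 = 289 + 2√(13398), so γ^2 - 289 = 2√(13398); squaring, (γ^2 - 289)^2 = 4·13398, i.e. γ^4 - 578γ^2 + 83521 - 53592 = 0, i.e. γ^4 - 578γ^2 + 29929 = 0. So γ is a root of x^4 - 578x^2 + 29929. This polynomial is irreducible over Q: it has no rational root (each ±√231 ± √58 is irrational), and any factorization into two quadratics over Q would force √(13398) ∈ Q (pairing opposite roots) or √231, √58 ∈ Q (other pairings), all impossible. Hence [Q(γ):Q] = 4 = [Q(√231, √58):Q], so Q(γ) = Q(√231, √58).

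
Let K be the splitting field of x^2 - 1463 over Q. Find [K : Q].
[K : Q] = 2

f(x) = x^2 - 1463 factors as (x - √1463)(x + √1463). The splitting field is K = Q(√1463). Since 1463 is squarefree and > 1, it is not a perfect square, so x^2 - 1463 is irreducible over Q and [Q(√1463) : Q] = 2. Hence [K : Q] = 2.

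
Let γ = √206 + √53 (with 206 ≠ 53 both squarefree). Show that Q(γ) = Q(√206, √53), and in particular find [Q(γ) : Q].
[Q(γ) : Q] = 4 (equivalently, Q(γ) = Q(√206, √53))

Obviously Q(γ) ⊆ Q(√206, √53), and [Q(√206, √53):Q] = 4 (since 206, 53 are distinct squarefree integers > 1 with 10918 not a perfect square). To show equality we compute the minimal polynomial of γ. From γ = √206 + √53: γ^2 = 206 + 2√(10918) + 53 = 259 + 2√(10918), so γ^2 - 259 = 2√(10918); squaring, (γ^2 - 259)^2 = 4·10918, i.e. γ^4 - 518γ^2 + 67081 - 43672 = 0, i.e. γ^4 - 518γ^2 + 23409 = 0. So γ is a root of x^4 - 518x^2 + 23409. This polynomial is irreducible over Q: it has no rational root (each ±√206 ± √53 is irrational), and any factorization into two quadratics over Q would force √(10918) ∈ Q (pairing opposite roots) or √206, √53 ∈ Q (other pairings), all impossible. Hence [Q(γ):Q] = 4 = [Q(√206, √53):Q], so Q(γ) = Q(√206, √53).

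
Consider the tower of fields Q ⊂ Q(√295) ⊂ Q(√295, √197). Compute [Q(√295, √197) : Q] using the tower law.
[Q(√295, √197) : Q] = 4

[Q(√295):Q] = 2 (min poly x^2 - 295, irreducible since 295 is squarefree > 1). For the top step, suppose √197 ∈ Q(√295), say √197 = c + d√295 with c, d ∈ Q. Squaring: 197 = c^2 + 295d^2 + 2cd√295. Since √295 ∉ Q this forces 2cd = 0. If d = 0 then √197 = c ∈ Q, contradicting 197 squarefree > 1. If c = 0 then 197 = 295d^2, so 295·197 = (295d)^2 is a perfect square in Q — but 295·197 = 58115 is not a perfect square (since 295 and 197 are distinct squarefree integers). Contradiction. Hence √197 ∉ Q(√295), so x^2 - 197 stays irreducible over Q(√295) and [Q(√295, √197) : Q(√295)] = 2. By the tower law, [Q(√295, √197) : Q] = 2 · 2 = 4.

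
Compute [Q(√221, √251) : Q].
[Q(√221, √251) : Q] = 4

[Q(√221):Q] = 2 (min poly x^2 - 221, irreducible since 221 is squarefree > 1). For the top step, suppose √251 ∈ Q(√221), say √251 = c + d√221 with c, d ∈ Q. Squaring: 251 = c^2 + 221d^2 + 2cd√221. Since √221 ∉ Q this forces 2cd = 0. If d = 0 then √251 = c ∈ Q, contradicting 251 squarefree > 1. If c = 0 then 251 = 221d^2, so 221·251 = (221d)^2 is a perfect square in Q — but 221·251 = 55471 is not a perfect square (since 221 and 251 are distinct squarefree integers). Contradiction. Hence √251 ∉ Q(√221), so x^2 - 251 stays irreducible over Q(√221) and [Q(√221, √251) : Q(√221)] = 2. By the tower law, [Q(√221, √251) : Q] = 2 · 2 = 4.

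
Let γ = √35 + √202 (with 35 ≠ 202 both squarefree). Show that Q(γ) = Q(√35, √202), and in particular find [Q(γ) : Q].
[Q(γ) : Q] = 4 (equivalently, Q(γ) = Q(√35, √202))

Obviously Q(γ) ⊆ Q(√35, √202), and [Q(√35, √202):Q] = 4 (since 35, 202 are distinct squarefree integers > 1 with 7070 not a perfect square). To show equality we compute the minimal polynomial of γ. From γ = √35 + √202: γ^2 = 35 + 2√(7070) + 202 = 237 + 2√(7070), so γ^2 - 237 = 2√(7070); squaring, (γ^2 - 237)^2 = 4·7070, i.e. γ^4 - 474γ^2 + 56169 - 28280 = 0, i.e. γ^4 - 474γ^2 + 27889 = 0. So γ is a root of x^4 - 474x^2 + 27889. This polynomial is irreducible over Q: it has no rational root (each ±√35 ± √202 is irrational), and any factorization into two quadratics over Q would force √(7070) ∈ Q (pairing opposite roots) or √35, √202 ∈ Q (other pairings), all impossible. Hence [Q(γ):Q] = 4 = [Q(√35, √202):Q], so Q(γ) = Q(√35, √202).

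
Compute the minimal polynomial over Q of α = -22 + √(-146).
m_α(x) = x^2 + 44x + 630

From α + 22 = √(-146), squaring gives (α + 22)^2 = -146, i.e. α^2 + 44α + 484 = -146, so α^2 + 44α + 630 = 0. The discriminant of x^2 + 44x + 630 is (44)^2 - 4·(630) = 1936 - 2520 = -584, and 4·(-146) is not a perfect square in Q since -146 is squarefree and ≠ 1. Hence x^2 + 44x + 630 is irreducible over Q and is the minimal polynomial of α.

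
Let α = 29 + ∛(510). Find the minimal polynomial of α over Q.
m_α(x) = x^3 - 87x^2 + 2523x - 24899

Set β = α - 29 = ∛(510), so β^3 = 510. Then (α - 29)^3 - 510 = 0, i.e. α is a root of g(x) = (x - 29)^3 - 510 = x^3 - 87x^2 + 2523x - 24899. Since g(x) = h(x - 29) where h(x) = x^3 - 510, and h is irreducible over Q (because 510 is not a perfect cube, so h has no rational root, and a monic cubic with no rational root is irreducible), g is also irreducible (irreducibility is preserved under the substitution x → x - 29). Hence m_α(x) = x^3 - 87x^2 + 2523x - 24899.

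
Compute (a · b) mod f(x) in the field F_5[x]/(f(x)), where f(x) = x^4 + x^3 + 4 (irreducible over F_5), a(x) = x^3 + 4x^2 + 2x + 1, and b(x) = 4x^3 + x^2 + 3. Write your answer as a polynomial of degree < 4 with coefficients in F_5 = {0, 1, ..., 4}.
a · b ≡ 2x^2 + 4x + 2 (mod f(x))

Multiply in F_5[x]: a(x)·b(x) = (x^3 + 4x^2 + 2x + 1)·(4x^3 + x^2 + 3) = 4x^6 + 2x^5 + 2x^4 + 4x^3 + 3x^2 + x + 3. This has degree ≥ 4, so divide by f(x) over F_5: 4x^6 + 2x^5 + 2x^4 + 4x^3 + 3x^2 + x + 3 = (4x^2 + 3x + 4)·(x^4 + x^3 + 4) + (2x^2 + 4x + 2). Hence a·b ≡ 2x^2 + 4x + 2 (mod f). (F_5[x]/(f) is a field with 5^4 = 625 elements since f is irreducible of degree 4.)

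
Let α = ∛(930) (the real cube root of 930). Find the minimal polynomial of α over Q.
m_α(x) = x^3 - 930

α satisfies α^3 = 930, so x^3 - 930 annihilates α. By the rational root test, a rational root p/q (in lowest terms) of x^3 - 930 would satisfy p^3 = 930 q^3, forcing q = 1 and p^3 = 930; but 930 is not a perfect cube, contradiction. A monic cubic over Q with no rational root is irreducible (any nontrivial factorization would include a linear factor). Hence x^3 - 930 is the minimal polynomial of α, and in particular [Q(α):Q] = 3.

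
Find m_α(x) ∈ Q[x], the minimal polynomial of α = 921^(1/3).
m_α(x) = x^3 - 921

α satisfies α^3 = 921, so x^3 - 921 annihilates α. By the rational root test, a rational root p/q (in lowest terms) of x^3 - 921 would satisfy p^3 = 921 q^3, forcing q = 1 and p^3 = 921; but 921 is not a perfect cube, contradiction. A monic cubic over Q with no rational root is irreducible (any nontrivial factorization would include a linear factor). Hence x^3 - 921 is the minimal polynomial of α, and in particular [Q(α):Q] = 3.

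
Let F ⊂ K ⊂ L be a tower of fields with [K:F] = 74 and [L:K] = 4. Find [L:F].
[L:F] = 296

The tower law says that for any tower of field extensions F ⊂ K ⊂ L with finite degrees, [L:F] = [L:K] · [K:F]. Here this gives [L:F] = 4 · 74 = 296.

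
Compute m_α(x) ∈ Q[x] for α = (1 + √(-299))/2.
m_α(x) = x^2 - x + 75

From 2α - 1 = √(-299), squaring gives (2α - 1)^2 = -299, i.e. 4α^2 - 4α + 1 = -299, so α^2 - α + (1 + 299)/4 = 0. Since -299 ≡ 1 (mod 4), (1 + 299)/4 = 75 ∈ Z. The polynomial x^2 - x + 75 has discriminant 1 - 4·(75) = -299, which is not a perfect square in Q (d = -299 is squarefree and ≠ 1), so x^2 - x + 75 is irreducible over Q. It is the minimal polynomial of α.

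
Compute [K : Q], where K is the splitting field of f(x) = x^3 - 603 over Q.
[K : Q] = 6

The roots of x^3 - 603 are ∛603, ω∛603, ω^2∛603 where ω = e^(2πi/3) is a primitive cube root of unity, so K = Q(∛603, ω). Now [Q(∛603):Q] = 3 (since 603 is not a perfect cube, x^3 - 603 is irreducible) and [Q(ω):Q] = 2. Both 2 and 3 divide [K:Q], and [K:Q] ≤ 3·2 = 6, so [K:Q] = 6. (Equivalently: Q(∛603) ⊂ R but ω ∉ R, so [K : Q(∛603)] = 2.)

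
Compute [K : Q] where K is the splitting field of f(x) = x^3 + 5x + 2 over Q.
[K : Q] = 6

By the rational root test, any rational root of the monic integer polynomial f(x) = x^3 + 5x + 2 must be an integer dividing the constant term 2, i.e. one of ±{1, 2}. Evaluating: f(1) = 8, f(-1) = -4, f(2) = 20, f(-2) = -16; none is 0, so f has no rational root and is therefore irreducible over Q (a cubic with no linear factor over a field is irreducible). For an irreducible cubic, the Galois group is A_3 or S_3 according as the discriminant disc(f) = -4a^3 - 27b^2 = -4·(5)^3 - 27·(2)^2 = -608 is or is not a square in Q. Here disc(f) = -608 is not a perfect square in Q, so the Galois group of f over Q is not contained in A_3 and must be all of S_3. The splitting field has degree |S_3| = 6 over Q, so [K : Q] = 6.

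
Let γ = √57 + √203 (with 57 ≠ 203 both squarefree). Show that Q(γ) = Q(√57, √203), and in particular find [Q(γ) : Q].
[Q(γ) : Q] = 4 (equivalently, Q(γ) = Q(√57, √203))

Obviously Q(γ) ⊆ Q(√57, √203), and [Q(√57, √203):Q] = 4 (since 57, 203 are distinct squarefree integers > 1 with 11571 not a perfect square). To show equality we compute the minimal polynomial of γ. From γ = √57 + √203: γ^2 = 57 + 2√(11571) + 203 = 260 + 2√(11571), so γ^2 - 260 = 2√(11571); squaring, (γ^2 - 260)^2 = 4·11571, i.e. γ^4 - 520γ^2 + 67600 - 46284 = 0, i.e. γ^4 - 520γ^2 + 21316 = 0. So γ is a root of x^4 - 520x^2 + 21316. This polynomial is irreducible over Q: it has no rational root (each ±√57 ± √203 is irrational), and any factorization into two quadratics over Q would force √(11571) ∈ Q (pairing opposite roots) or √57, √203 ∈ Q (other pairings), all impossible. Hence [Q(γ):Q] = 4 = [Q(√57, √203):Q], so Q(γ) = Q(√57, √203).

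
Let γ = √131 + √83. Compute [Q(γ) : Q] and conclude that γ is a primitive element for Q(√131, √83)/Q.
[Q(γ) : Q] = 4 (equivalently, Q(γ) = Q(√131, √83))

Obviously Q(γ) ⊆ Q(√131, √83), and [Q(√131, √83):Q] = 4 (since 131, 83 are distinct squarefree integers > 1 with 10873 not a perfect square). To show equality we compute the minimal polynomial of γ. From γ = √131 + √83: γ^2 = 131 + 2√(10873) + 83 = 214 + 2√(10873), so γ^2 - 214 = 2√(10873); squaring, (γ^2 - 214)^2 = 4·10873, i.e. γ^4 - 428γ^2 + 45796 - 43492 = 0, i.e. γ^4 - 428γ^2 + 2304 = 0. So γ is a root of x^4 - 428x^2 + 2304. This polynomial is irreducible over Q: it has no rational root (each ±√131 ± √83 is irrational), and any factorization into two quadratics over Q would force √(10873) ∈ Q (pairing opposite roots) or √131, √83 ∈ Q (other pairings), all impossible. Hence [Q(γ):Q] = 4 = [Q(√131, √83):Q], so Q(γ) = Q(√131, √83).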